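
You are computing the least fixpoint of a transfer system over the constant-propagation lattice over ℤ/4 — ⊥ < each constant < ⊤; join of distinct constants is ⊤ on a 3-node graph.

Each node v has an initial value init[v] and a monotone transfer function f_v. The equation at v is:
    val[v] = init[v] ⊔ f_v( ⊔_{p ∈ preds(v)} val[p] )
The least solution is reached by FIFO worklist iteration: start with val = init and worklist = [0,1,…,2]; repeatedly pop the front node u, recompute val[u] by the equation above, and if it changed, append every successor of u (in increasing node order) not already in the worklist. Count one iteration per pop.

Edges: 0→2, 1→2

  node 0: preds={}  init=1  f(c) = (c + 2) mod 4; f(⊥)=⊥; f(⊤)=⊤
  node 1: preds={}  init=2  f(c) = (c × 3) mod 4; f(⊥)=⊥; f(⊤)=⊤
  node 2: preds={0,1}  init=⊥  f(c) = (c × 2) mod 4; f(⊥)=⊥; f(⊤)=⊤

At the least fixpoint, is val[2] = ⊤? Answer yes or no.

yes

Worklist (3 pops):
  #1 pop 0: in=⊥ → 1 (no change)
  #2 pop 1: in=⊥ → 2 (no change)
  #3 pop 2: in=⊤ → ⊤ (was ⊥); enqueue []

Fixpoint:
  val[0] = 1
  val[1] = 2
  val[2] = ⊤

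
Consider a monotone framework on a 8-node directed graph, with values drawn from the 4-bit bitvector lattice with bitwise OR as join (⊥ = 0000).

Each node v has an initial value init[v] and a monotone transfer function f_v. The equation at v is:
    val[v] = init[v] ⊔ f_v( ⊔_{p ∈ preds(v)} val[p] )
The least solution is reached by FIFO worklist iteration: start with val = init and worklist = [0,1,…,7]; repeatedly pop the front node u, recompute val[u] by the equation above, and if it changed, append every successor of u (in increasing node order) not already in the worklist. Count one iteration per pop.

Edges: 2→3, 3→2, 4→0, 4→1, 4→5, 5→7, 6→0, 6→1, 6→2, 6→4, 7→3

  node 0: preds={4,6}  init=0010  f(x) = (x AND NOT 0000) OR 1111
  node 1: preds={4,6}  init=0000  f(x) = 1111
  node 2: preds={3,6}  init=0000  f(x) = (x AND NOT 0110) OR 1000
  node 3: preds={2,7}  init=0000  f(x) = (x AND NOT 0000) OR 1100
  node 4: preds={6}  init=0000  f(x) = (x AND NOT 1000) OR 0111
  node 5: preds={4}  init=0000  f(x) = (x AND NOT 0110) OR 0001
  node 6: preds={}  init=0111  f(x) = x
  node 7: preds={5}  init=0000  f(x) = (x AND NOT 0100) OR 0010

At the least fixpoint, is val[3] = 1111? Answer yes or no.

yes

Iteration log — 13 steps:
  step 1. node 0  ⊔preds=0111  new=1111  old=0010  +wl: 
  step 2. node 1  ⊔preds=0111  new=1111  old=0000  +wl: 
  step 3. node 2  ⊔preds=0111  new=1001  old=0000  +wl: 
  step 4. node 3  ⊔preds=1001  new=1101  old=0000  +wl: 2
  step 5. node 4  ⊔preds=0111  new=0111  old=0000  +wl: 0,1
  step 6. node 5  ⊔preds=0111  new=0001  old=0000  +wl: 
  step 7. node 6  ⊔preds=0000  new=0111  stable
  step 8. node 7  ⊔preds=0001  new=0011  old=0000  +wl: 3
  step 9. node 2  ⊔preds=1111  new=1001  stable
  step 10. node 0  ⊔preds=0111  new=1111  stable
  step 11. node 1  ⊔preds=0111  new=1111  stable
  step 12. node 3  ⊔preds=1011  new=1111  old=1101  +wl: 2
  step 13. node 2  ⊔preds=1111  new=1001  stable

Least fixpoint reached:
  node 0: 1111
  node 1: 1111
  node 2: 1001
  node 3: 1111
  node 4: 0111
  node 5: 0001
  node 6: 0111
  node 7: 0011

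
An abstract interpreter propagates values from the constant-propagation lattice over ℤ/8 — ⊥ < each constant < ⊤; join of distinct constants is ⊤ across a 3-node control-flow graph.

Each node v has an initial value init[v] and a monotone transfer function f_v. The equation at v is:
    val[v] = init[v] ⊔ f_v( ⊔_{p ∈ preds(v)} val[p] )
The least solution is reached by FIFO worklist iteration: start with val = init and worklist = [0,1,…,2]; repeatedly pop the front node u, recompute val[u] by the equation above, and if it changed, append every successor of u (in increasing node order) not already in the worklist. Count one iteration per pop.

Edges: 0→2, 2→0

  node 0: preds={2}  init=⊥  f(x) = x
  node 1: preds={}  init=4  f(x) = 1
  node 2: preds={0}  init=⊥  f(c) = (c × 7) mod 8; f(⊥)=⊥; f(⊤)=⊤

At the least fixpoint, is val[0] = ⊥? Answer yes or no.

yes

Worklist (3 pops):
  #1 pop 0: in=⊥ → ⊥ (no change)
  #2 pop 1: in=⊥ → ⊤ (was 4); enqueue []
  #3 pop 2: in=⊥ → ⊥ (no change)

Fixpoint:
  val[0] = ⊥
  val[1] = ⊤
  val[2] = ⊥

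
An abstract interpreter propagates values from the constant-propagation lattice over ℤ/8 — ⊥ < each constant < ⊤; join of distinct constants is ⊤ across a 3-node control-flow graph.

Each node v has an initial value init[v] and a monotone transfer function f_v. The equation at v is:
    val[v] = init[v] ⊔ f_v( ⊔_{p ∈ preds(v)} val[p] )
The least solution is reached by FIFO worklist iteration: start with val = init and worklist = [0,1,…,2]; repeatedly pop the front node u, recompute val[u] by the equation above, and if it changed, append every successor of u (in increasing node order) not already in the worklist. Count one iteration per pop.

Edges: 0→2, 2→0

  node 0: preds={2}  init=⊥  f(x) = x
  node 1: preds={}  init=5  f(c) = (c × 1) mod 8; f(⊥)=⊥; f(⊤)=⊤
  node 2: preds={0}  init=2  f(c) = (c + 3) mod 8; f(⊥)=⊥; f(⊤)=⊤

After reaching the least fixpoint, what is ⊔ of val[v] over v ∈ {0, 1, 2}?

⊤

Trace (5 dequeues):
  [1] u=0 | in 2 | out 2 | prev ⊥ | push {}
  [2] u=1 | in ⊥ | out 5 | ==
  [3] u=2 | in 2 | out ⊤ | prev 2 | push {0}
  [4] u=0 | in ⊤ | out ⊤ | prev 2 | push {2}
  [5] u=2 | in ⊤ | out ⊤ | ==

Converged values:
  [0] ⊤
  [1] 5
  [2] ⊤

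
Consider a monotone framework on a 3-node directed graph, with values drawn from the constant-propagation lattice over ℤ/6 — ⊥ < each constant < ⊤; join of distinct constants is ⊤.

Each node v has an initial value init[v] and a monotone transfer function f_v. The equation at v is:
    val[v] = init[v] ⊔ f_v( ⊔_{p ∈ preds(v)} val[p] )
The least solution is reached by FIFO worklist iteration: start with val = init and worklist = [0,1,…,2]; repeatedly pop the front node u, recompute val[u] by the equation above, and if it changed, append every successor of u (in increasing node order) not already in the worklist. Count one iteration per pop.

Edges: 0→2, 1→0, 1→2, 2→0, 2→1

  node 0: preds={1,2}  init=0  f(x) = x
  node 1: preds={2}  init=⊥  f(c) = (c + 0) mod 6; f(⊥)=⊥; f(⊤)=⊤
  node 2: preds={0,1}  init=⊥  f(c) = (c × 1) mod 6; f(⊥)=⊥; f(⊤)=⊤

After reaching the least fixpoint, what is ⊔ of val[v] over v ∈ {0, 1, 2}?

Worklist (7 pops):
  #1 pop 0: in=⊥ → 0 (no change)
  #2 pop 1: in=⊥ → ⊥ (no change)
  #3 pop 2: in=0 → 0 (was ⊥); enqueue [0,1]
  #4 pop 0: in=0 → 0 (no change)
  #5 pop 1: in=0 → 0 (was ⊥); enqueue [0,2]
  #6 pop 0: in=0 → 0 (no change)
  #7 pop 2: in=0 → 0 (no change)

Fixpoint:
  val[0] = 0
  val[1] = 0
  val[2] = 0

0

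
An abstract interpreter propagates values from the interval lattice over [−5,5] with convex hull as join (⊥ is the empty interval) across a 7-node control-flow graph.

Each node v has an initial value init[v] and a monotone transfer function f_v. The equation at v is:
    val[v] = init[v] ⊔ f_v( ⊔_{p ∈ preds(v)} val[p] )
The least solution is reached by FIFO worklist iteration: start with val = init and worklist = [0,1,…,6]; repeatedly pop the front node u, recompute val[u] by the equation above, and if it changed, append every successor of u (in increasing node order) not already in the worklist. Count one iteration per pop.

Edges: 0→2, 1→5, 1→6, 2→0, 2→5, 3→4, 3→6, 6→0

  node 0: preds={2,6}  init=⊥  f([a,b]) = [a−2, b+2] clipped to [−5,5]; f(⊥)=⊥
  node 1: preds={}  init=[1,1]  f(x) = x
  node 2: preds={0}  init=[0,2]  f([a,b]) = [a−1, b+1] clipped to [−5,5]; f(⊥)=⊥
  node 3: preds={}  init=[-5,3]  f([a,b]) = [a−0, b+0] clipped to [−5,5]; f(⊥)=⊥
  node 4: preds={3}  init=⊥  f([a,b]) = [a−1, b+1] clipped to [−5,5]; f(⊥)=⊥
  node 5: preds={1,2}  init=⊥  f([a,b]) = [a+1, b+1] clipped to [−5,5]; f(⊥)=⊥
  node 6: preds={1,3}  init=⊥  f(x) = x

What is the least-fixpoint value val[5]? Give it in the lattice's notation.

Worklist (11 pops):
  #1 pop 0: in=[0,2] → [-2,4] (was ⊥); enqueue []
  #2 pop 1: in=⊥ → [1,1] (no change)
  #3 pop 2: in=[-2,4] → [-3,5] (was [0,2]); enqueue [0]
  #4 pop 3: in=⊥ → [-5,3] (no change)
  #5 pop 4: in=[-5,3] → [-5,4] (was ⊥); enqueue []
  #6 pop 5: in=[-3,5] → [-2,5] (was ⊥); enqueue []
  #7 pop 6: in=[-5,3] → [-5,3] (was ⊥); enqueue []
  #8 pop 0: in=[-5,5] → [-5,5] (was [-2,4]); enqueue [2]
  #9 pop 2: in=[-5,5] → [-5,5] (was [-3,5]); enqueue [0,5]
  #10 pop 0: in=[-5,5] → [-5,5] (no change)
  #11 pop 5: in=[-5,5] → [-4,5] (was [-2,5]); enqueue []

Fixpoint:
  val[0] = [-5,5]
  val[1] = [1,1]
  val[2] = [-5,5]
  val[3] = [-5,3]
  val[4] = [-5,4]
  val[5] = [-4,5]
  val[6] = [-5,3]

[-4,5]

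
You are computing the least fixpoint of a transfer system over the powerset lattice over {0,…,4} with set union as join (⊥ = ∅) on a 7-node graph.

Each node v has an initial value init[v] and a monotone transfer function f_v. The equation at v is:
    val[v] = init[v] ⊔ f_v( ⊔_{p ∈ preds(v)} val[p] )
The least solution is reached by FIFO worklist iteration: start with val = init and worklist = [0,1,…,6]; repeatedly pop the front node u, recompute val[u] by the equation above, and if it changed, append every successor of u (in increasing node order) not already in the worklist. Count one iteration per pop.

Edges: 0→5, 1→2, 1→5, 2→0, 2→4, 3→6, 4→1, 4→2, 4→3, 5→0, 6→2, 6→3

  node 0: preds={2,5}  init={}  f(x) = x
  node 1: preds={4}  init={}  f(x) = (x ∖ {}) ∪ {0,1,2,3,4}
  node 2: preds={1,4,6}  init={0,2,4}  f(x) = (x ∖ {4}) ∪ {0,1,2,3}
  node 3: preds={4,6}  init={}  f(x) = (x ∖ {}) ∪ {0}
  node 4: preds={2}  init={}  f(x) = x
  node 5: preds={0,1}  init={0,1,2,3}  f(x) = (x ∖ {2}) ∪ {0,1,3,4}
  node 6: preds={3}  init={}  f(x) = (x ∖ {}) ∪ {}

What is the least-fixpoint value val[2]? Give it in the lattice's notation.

{0,1,2,3,4}

Iteration log — 14 steps:
  step 1. node 0  ⊔preds={0,1,2,3,4}  new={0,1,2,3,4}  old={}  +wl: 
  step 2. node 1  ⊔preds={}  new={0,1,2,3,4}  old={}  +wl: 
  step 3. node 2  ⊔preds={0,1,2,3,4}  new={0,1,2,3,4}  old={0,2,4}  +wl: 0
  step 4. node 3  ⊔preds={}  new={0}  old={}  +wl: 
  step 5. node 4  ⊔preds={0,1,2,3,4}  new={0,1,2,3,4}  old={}  +wl: 1,2,3
  step 6. node 5  ⊔preds={0,1,2,3,4}  new={0,1,2,3,4}  old={0,1,2,3}  +wl: 
  step 7. node 6  ⊔preds={0}  new={0}  old={}  +wl: 
  step 8. node 0  ⊔preds={0,1,2,3,4}  new={0,1,2,3,4}  stable
  step 9. node 1  ⊔preds={0,1,2,3,4}  new={0,1,2,3,4}  stable
  step 10. node 2  ⊔preds={0,1,2,3,4}  new={0,1,2,3,4}  stable
  step 11. node 3  ⊔preds={0,1,2,3,4}  new={0,1,2,3,4}  old={0}  +wl: 6
  step 12. node 6  ⊔preds={0,1,2,3,4}  new={0,1,2,3,4}  old={0}  +wl: 2,3
  step 13. node 2  ⊔preds={0,1,2,3,4}  new={0,1,2,3,4}  stable
  step 14. node 3  ⊔preds={0,1,2,3,4}  new={0,1,2,3,4}  stable

Least fixpoint reached:
  node 0: {0,1,2,3,4}
  node 1: {0,1,2,3,4}
  node 2: {0,1,2,3,4}
  node 3: {0,1,2,3,4}
  node 4: {0,1,2,3,4}
  node 5: {0,1,2,3,4}
  node 6: {0,1,2,3,4}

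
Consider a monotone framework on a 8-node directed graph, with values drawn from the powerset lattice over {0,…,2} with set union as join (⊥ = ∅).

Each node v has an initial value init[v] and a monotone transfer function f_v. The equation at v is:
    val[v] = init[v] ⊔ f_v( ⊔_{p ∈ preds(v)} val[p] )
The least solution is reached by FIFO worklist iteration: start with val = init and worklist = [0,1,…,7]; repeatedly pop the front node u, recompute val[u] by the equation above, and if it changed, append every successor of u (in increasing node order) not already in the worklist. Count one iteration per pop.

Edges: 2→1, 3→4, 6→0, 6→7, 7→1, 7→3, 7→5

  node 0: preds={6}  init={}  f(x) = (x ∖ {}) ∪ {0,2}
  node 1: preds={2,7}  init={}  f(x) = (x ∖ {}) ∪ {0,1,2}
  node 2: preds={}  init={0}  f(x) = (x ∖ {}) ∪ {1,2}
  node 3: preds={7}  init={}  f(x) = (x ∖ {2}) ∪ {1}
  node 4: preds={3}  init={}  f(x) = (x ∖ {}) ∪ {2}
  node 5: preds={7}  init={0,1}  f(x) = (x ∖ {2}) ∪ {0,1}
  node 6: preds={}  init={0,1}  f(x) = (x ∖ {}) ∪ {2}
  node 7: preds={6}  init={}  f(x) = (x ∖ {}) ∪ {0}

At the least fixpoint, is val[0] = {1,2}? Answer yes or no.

no

Worklist (13 pops):
  #1 pop 0: in={0,1} → {0,1,2} (was {}); enqueue []
  #2 pop 1: in={0} → {0,1,2} (was {}); enqueue []
  #3 pop 2: in={} → {0,1,2} (was {0}); enqueue [1]
  #4 pop 3: in={} → {1} (was {}); enqueue []
  #5 pop 4: in={1} → {1,2} (was {}); enqueue []
  #6 pop 5: in={} → {0,1} (no change)
  #7 pop 6: in={} → {0,1,2} (was {0,1}); enqueue [0]
  #8 pop 7: in={0,1,2} → {0,1,2} (was {}); enqueue [3,5]
  #9 pop 1: in={0,1,2} → {0,1,2} (no change)
  #10 pop 0: in={0,1,2} → {0,1,2} (no change)
  #11 pop 3: in={0,1,2} → {0,1} (was {1}); enqueue [4]
  #12 pop 5: in={0,1,2} → {0,1} (no change)
  #13 pop 4: in={0,1} → {0,1,2} (was {1,2}); enqueue []

Fixpoint:
  val[0] = {0,1,2}
  val[1] = {0,1,2}
  val[2] = {0,1,2}
  val[3] = {0,1}
  val[4] = {0,1,2}
  val[5] = {0,1}
  val[6] = {0,1,2}
  val[7] = {0,1,2}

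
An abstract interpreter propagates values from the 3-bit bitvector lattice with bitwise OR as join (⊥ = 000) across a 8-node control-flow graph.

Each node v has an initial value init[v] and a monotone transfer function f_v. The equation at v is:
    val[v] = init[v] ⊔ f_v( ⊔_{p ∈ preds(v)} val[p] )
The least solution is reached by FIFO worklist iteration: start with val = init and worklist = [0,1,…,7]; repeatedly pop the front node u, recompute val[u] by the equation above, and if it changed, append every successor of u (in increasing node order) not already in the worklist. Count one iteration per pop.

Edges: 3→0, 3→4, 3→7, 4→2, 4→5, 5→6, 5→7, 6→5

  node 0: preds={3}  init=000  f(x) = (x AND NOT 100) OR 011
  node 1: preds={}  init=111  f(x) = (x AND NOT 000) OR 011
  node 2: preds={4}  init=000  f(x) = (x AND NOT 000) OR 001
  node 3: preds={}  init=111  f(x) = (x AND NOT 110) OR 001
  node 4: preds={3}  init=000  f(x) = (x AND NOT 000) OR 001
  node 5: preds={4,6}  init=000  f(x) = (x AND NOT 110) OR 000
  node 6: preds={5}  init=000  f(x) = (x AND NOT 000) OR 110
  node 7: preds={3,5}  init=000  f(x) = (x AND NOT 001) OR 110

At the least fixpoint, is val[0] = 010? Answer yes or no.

no

Worklist (10 pops):
  #1 pop 0: in=111 → 011 (was 000); enqueue []
  #2 pop 1: in=000 → 111 (no change)
  #3 pop 2: in=000 → 001 (was 000); enqueue []
  #4 pop 3: in=000 → 111 (no change)
  #5 pop 4: in=111 → 111 (was 000); enqueue [2]
  #6 pop 5: in=111 → 001 (was 000); enqueue []
  #7 pop 6: in=001 → 111 (was 000); enqueue [5]
  #8 pop 7: in=111 → 110 (was 000); enqueue []
  #9 pop 2: in=111 → 111 (was 001); enqueue []
  #10 pop 5: in=111 → 001 (no change)

Fixpoint:
  val[0] = 011
  val[1] = 111
  val[2] = 111
  val[3] = 111
  val[4] = 111
  val[5] = 001
  val[6] = 111
  val[7] = 110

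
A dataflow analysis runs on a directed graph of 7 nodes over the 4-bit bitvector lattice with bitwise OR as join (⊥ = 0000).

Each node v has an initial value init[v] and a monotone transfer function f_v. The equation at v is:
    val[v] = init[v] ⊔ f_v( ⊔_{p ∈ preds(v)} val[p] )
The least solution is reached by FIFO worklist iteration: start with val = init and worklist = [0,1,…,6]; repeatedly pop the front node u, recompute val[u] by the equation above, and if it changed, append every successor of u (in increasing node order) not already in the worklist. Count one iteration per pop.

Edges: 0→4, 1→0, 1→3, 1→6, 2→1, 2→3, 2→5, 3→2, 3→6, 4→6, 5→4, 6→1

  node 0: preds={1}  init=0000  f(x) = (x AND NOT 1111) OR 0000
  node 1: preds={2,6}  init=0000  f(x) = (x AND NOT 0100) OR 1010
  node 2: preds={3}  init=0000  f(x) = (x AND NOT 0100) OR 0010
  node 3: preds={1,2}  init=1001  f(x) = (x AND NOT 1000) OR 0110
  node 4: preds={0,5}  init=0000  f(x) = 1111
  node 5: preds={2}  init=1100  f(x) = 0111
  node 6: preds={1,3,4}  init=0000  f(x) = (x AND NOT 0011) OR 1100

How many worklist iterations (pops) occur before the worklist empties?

Worklist (14 pops):
  #1 pop 0: in=0000 → 0000 (no change)
  #2 pop 1: in=0000 → 1010 (was 0000); enqueue [0]
  #3 pop 2: in=1001 → 1011 (was 0000); enqueue [1]
  #4 pop 3: in=1011 → 1111 (was 1001); enqueue [2]
  #5 pop 4: in=1100 → 1111 (was 0000); enqueue []
  #6 pop 5: in=1011 → 1111 (was 1100); enqueue [4]
  #7 pop 6: in=1111 → 1100 (was 0000); enqueue []
  #8 pop 0: in=1010 → 0000 (no change)
  #9 pop 1: in=1111 → 1011 (was 1010); enqueue [0,3,6]
  #10 pop 2: in=1111 → 1011 (no change)
  #11 pop 4: in=1111 → 1111 (no change)
  #12 pop 0: in=1011 → 0000 (no change)
  #13 pop 3: in=1011 → 1111 (no change)
  #14 pop 6: in=1111 → 1100 (no change)

Fixpoint:
  val[0] = 0000
  val[1] = 1011
  val[2] = 1011
  val[3] = 1111
  val[4] = 1111
  val[5] = 1111
  val[6] = 1100

14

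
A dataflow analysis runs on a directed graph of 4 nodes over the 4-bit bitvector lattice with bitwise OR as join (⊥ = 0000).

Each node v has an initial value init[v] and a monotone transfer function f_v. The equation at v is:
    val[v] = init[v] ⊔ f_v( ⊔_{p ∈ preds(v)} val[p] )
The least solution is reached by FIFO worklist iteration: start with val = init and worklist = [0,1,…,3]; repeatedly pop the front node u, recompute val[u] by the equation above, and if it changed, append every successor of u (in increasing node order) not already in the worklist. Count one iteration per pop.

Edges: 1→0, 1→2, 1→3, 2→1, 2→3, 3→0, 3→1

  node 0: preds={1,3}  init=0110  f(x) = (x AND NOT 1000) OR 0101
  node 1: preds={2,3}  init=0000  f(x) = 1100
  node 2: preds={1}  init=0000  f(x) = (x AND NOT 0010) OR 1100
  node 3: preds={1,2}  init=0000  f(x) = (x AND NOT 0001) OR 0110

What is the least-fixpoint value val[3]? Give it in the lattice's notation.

Worklist (6 pops):
  #1 pop 0: in=0000 → 0111 (was 0110); enqueue []
  #2 pop 1: in=0000 → 1100 (was 0000); enqueue [0]
  #3 pop 2: in=1100 → 1100 (was 0000); enqueue [1]
  #4 pop 3: in=1100 → 1110 (was 0000); enqueue []
  #5 pop 0: in=1110 → 0111 (no change)
  #6 pop 1: in=1110 → 1100 (no change)

Fixpoint:
  val[0] = 0111
  val[1] = 1100
  val[2] = 1100
  val[3] = 1110

1110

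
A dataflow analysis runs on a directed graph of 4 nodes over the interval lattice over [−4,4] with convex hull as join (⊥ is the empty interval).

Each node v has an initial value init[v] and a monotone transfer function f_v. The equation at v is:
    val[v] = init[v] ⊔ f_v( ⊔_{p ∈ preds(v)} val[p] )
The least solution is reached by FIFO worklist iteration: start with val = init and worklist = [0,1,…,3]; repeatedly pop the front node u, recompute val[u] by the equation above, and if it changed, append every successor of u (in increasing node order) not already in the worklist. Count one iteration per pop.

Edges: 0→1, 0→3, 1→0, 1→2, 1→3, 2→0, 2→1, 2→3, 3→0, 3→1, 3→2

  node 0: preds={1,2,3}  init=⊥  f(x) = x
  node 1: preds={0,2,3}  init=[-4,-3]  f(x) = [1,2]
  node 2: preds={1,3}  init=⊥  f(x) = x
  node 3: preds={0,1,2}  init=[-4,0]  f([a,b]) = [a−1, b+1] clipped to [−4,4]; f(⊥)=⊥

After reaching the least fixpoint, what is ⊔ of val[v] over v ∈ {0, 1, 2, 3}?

Worklist (14 pops):
  #1 pop 0: in=[-4,0] → [-4,0] (was ⊥); enqueue []
  #2 pop 1: in=[-4,0] → [-4,2] (was [-4,-3]); enqueue [0]
  #3 pop 2: in=[-4,2] → [-4,2] (was ⊥); enqueue [1]
  #4 pop 3: in=[-4,2] → [-4,3] (was [-4,0]); enqueue [2]
  #5 pop 0: in=[-4,3] → [-4,3] (was [-4,0]); enqueue [3]
  #6 pop 1: in=[-4,3] → [-4,2] (no change)
  #7 pop 2: in=[-4,3] → [-4,3] (was [-4,2]); enqueue [0,1]
  #8 pop 3: in=[-4,3] → [-4,4] (was [-4,3]); enqueue [2]
  #9 pop 0: in=[-4,4] → [-4,4] (was [-4,3]); enqueue [3]
  #10 pop 1: in=[-4,4] → [-4,2] (no change)
  #11 pop 2: in=[-4,4] → [-4,4] (was [-4,3]); enqueue [0,1]
  #12 pop 3: in=[-4,4] → [-4,4] (no change)
  #13 pop 0: in=[-4,4] → [-4,4] (no change)
  #14 pop 1: in=[-4,4] → [-4,2] (no change)

Fixpoint:
  val[0] = [-4,4]
  val[1] = [-4,2]
  val[2] = [-4,4]
  val[3] = [-4,4]

[-4,4]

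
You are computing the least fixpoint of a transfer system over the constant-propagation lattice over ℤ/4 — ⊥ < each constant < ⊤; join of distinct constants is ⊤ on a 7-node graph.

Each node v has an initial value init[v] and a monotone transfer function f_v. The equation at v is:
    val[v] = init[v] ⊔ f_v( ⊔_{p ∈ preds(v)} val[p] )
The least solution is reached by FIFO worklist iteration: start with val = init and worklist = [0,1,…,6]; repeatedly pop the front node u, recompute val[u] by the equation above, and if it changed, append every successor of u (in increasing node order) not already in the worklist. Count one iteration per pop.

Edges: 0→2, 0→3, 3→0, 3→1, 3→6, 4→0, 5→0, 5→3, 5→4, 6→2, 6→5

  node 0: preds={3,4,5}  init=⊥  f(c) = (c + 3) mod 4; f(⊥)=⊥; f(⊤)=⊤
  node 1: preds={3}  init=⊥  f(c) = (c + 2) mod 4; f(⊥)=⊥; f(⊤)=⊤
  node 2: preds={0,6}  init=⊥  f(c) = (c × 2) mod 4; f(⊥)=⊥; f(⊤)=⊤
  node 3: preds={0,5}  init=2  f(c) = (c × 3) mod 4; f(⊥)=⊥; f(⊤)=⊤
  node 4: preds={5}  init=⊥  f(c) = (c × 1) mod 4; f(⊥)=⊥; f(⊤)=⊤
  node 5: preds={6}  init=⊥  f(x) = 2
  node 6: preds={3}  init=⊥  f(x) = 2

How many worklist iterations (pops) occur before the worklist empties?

Worklist (14 pops):
  #1 pop 0: in=2 → 1 (was ⊥); enqueue []
  #2 pop 1: in=2 → 0 (was ⊥); enqueue []
  #3 pop 2: in=1 → 2 (was ⊥); enqueue []
  #4 pop 3: in=1 → ⊤ (was 2); enqueue [0,1]
  #5 pop 4: in=⊥ → ⊥ (no change)
  #6 pop 5: in=⊥ → 2 (was ⊥); enqueue [3,4]
  #7 pop 6: in=⊤ → 2 (was ⊥); enqueue [2,5]
  #8 pop 0: in=⊤ → ⊤ (was 1); enqueue []
  #9 pop 1: in=⊤ → ⊤ (was 0); enqueue []
  #10 pop 3: in=⊤ → ⊤ (no change)
  #11 pop 4: in=2 → 2 (was ⊥); enqueue [0]
  #12 pop 2: in=⊤ → ⊤ (was 2); enqueue []
  #13 pop 5: in=2 → 2 (no change)
  #14 pop 0: in=⊤ → ⊤ (no change)

Fixpoint:
  val[0] = ⊤
  val[1] = ⊤
  val[2] = ⊤
  val[3] = ⊤
  val[4] = 2
  val[5] = 2
  val[6] = 2

14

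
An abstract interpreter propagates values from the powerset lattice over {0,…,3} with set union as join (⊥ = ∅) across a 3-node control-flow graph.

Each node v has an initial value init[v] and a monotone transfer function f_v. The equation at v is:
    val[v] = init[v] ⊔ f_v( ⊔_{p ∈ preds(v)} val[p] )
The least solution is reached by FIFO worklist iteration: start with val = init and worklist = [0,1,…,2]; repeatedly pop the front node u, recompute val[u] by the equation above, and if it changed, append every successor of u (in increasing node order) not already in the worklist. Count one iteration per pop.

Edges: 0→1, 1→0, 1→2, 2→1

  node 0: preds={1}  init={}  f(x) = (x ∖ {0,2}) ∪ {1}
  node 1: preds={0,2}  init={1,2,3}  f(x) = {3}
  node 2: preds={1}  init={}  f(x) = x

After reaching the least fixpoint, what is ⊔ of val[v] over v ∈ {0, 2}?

Iteration log — 4 steps:
  step 1. node 0  ⊔preds={1,2,3}  new={1,3}  old={}  +wl: 
  step 2. node 1  ⊔preds={1,3}  new={1,2,3}  stable
  step 3. node 2  ⊔preds={1,2,3}  new={1,2,3}  old={}  +wl: 1
  step 4. node 1  ⊔preds={1,2,3}  new={1,2,3}  stable

Least fixpoint reached:
  node 0: {1,3}
  node 1: {1,2,3}
  node 2: {1,2,3}

{1,2,3}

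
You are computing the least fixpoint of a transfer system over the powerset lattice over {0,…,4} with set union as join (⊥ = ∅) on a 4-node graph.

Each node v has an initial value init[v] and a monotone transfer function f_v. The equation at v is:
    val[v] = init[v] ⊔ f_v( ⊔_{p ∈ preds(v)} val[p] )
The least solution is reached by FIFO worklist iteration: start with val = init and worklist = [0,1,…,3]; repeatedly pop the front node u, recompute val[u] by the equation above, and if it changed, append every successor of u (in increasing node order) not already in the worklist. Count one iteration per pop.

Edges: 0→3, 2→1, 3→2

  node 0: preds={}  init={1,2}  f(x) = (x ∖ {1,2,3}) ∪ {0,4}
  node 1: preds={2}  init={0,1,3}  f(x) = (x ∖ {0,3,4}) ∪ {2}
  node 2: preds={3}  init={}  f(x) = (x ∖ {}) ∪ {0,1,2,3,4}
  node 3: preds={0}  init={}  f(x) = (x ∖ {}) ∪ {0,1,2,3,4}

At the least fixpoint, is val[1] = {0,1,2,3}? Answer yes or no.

yes

Worklist (6 pops):
  #1 pop 0: in={} → {0,1,2,4} (was {1,2}); enqueue []
  #2 pop 1: in={} → {0,1,2,3} (was {0,1,3}); enqueue []
  #3 pop 2: in={} → {0,1,2,3,4} (was {}); enqueue [1]
  #4 pop 3: in={0,1,2,4} → {0,1,2,3,4} (was {}); enqueue [2]
  #5 pop 1: in={0,1,2,3,4} → {0,1,2,3} (no change)
  #6 pop 2: in={0,1,2,3,4} → {0,1,2,3,4} (no change)

Fixpoint:
  val[0] = {0,1,2,4}
  val[1] = {0,1,2,3}
  val[2] = {0,1,2,3,4}
  val[3] = {0,1,2,3,4}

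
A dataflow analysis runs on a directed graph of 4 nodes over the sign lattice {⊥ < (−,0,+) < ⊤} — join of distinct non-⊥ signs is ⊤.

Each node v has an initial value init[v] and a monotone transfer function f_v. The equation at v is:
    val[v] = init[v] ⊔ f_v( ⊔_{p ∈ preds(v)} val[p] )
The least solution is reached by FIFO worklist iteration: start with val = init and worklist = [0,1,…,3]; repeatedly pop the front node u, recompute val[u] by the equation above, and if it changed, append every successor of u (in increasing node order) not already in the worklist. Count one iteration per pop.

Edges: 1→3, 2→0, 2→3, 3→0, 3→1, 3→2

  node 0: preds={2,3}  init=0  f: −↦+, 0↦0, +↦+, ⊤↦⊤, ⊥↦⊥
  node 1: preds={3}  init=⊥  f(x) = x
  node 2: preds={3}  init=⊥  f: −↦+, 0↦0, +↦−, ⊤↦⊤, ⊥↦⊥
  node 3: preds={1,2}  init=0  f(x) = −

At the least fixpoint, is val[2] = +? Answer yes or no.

no

Iteration log — 9 steps:
  step 1. node 0  ⊔preds=0  new=0  stable
  step 2. node 1  ⊔preds=0  new=0  old=⊥  +wl: 
  step 3. node 2  ⊔preds=0  new=0  old=⊥  +wl: 0
  step 4. node 3  ⊔preds=0  new=⊤  old=0  +wl: 1,2
  step 5. node 0  ⊔preds=⊤  new=⊤  old=0  +wl: 
  step 6. node 1  ⊔preds=⊤  new=⊤  old=0  +wl: 3
  step 7. node 2  ⊔preds=⊤  new=⊤  old=0  +wl: 0
  step 8. node 3  ⊔preds=⊤  new=⊤  stable
  step 9. node 0  ⊔preds=⊤  new=⊤  stable

Least fixpoint reached:
  node 0: ⊤
  node 1: ⊤
  node 2: ⊤
  node 3: ⊤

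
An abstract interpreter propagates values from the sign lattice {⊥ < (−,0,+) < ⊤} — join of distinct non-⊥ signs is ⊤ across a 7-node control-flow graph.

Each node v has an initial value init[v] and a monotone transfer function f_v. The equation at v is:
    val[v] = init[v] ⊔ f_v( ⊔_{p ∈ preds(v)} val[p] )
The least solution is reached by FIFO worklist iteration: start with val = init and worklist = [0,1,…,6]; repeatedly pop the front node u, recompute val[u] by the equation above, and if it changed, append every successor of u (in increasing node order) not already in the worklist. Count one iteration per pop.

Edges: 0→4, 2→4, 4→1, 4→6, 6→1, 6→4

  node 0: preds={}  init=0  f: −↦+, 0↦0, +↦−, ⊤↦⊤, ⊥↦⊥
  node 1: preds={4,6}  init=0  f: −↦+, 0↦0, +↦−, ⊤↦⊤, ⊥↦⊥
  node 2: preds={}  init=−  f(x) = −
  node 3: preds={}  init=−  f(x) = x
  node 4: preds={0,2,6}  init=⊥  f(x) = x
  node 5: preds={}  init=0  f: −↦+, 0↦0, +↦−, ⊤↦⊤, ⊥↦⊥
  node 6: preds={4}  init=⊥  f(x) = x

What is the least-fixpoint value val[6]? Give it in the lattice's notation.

Worklist (9 pops):
  #1 pop 0: in=⊥ → 0 (no change)
  #2 pop 1: in=⊥ → 0 (no change)
  #3 pop 2: in=⊥ → − (no change)
  #4 pop 3: in=⊥ → − (no change)
  #5 pop 4: in=⊤ → ⊤ (was ⊥); enqueue [1]
  #6 pop 5: in=⊥ → 0 (no change)
  #7 pop 6: in=⊤ → ⊤ (was ⊥); enqueue [4]
  #8 pop 1: in=⊤ → ⊤ (was 0); enqueue []
  #9 pop 4: in=⊤ → ⊤ (no change)

Fixpoint:
  val[0] = 0
  val[1] = ⊤
  val[2] = −
  val[3] = −
  val[4] = ⊤
  val[5] = 0
  val[6] = ⊤

⊤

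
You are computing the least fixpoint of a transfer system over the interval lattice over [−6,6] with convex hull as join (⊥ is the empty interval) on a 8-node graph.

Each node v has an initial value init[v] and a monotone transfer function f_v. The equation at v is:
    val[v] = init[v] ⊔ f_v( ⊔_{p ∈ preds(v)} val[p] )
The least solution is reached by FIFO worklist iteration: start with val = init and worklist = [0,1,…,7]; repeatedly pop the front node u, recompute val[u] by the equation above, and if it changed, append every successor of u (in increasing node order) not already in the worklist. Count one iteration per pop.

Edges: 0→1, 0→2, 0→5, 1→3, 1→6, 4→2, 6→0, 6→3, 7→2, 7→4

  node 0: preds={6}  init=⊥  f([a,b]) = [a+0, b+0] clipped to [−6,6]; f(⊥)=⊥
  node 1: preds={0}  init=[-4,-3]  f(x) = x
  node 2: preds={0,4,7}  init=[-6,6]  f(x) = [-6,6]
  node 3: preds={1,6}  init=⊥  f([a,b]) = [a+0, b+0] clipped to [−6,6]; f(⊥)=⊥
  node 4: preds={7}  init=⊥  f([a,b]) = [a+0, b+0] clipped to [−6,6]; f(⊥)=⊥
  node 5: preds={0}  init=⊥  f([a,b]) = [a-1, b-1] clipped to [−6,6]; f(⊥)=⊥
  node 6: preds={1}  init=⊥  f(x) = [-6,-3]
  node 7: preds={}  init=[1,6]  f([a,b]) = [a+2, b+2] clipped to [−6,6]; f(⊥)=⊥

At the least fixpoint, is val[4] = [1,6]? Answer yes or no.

yes

Trace (16 dequeues):
  [1] u=0 | in ⊥ | out ⊥ | ==
  [2] u=1 | in ⊥ | out [-4,-3] | ==
  [3] u=2 | in [1,6] | out [-6,6] | ==
  [4] u=3 | in [-4,-3] | out [-4,-3] | prev ⊥ | push {}
  [5] u=4 | in [1,6] | out [1,6] | prev ⊥ | push {2}
  [6] u=5 | in ⊥ | out ⊥ | ==
  [7] u=6 | in [-4,-3] | out [-6,-3] | prev ⊥ | push {0,3}
  [8] u=7 | in ⊥ | out [1,6] | ==
  [9] u=2 | in [1,6] | out [-6,6] | ==
  [10] u=0 | in [-6,-3] | out [-6,-3] | prev ⊥ | push {1,2,5}
  [11] u=3 | in [-6,-3] | out [-6,-3] | prev [-4,-3] | push {}
  [12] u=1 | in [-6,-3] | out [-6,-3] | prev [-4,-3] | push {3,6}
  [13] u=2 | in [-6,6] | out [-6,6] | ==
  [14] u=5 | in [-6,-3] | out [-6,-4] | prev ⊥ | push {}
  [15] u=3 | in [-6,-3] | out [-6,-3] | ==
  [16] u=6 | in [-6,-3] | out [-6,-3] | ==

Converged values:
  [0] [-6,-3]
  [1] [-6,-3]
  [2] [-6,6]
  [3] [-6,-3]
  [4] [1,6]
  [5] [-6,-4]
  [6] [-6,-3]
  [7] [1,6]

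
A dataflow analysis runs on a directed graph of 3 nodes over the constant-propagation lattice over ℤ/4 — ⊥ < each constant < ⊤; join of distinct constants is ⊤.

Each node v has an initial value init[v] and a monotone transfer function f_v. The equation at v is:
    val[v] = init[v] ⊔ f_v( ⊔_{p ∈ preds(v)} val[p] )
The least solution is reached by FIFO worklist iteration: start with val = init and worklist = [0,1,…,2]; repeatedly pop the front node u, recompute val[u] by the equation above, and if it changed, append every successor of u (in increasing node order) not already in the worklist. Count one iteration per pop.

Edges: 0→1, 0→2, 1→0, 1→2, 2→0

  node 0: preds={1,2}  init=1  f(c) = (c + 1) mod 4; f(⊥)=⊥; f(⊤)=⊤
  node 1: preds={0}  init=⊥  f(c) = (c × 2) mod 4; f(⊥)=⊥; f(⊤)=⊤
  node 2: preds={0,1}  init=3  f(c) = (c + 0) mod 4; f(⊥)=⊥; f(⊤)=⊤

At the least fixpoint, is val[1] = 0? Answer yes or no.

Iteration log — 4 steps:
  step 1. node 0  ⊔preds=3  new=⊤  old=1  +wl: 
  step 2. node 1  ⊔preds=⊤  new=⊤  old=⊥  +wl: 0
  step 3. node 2  ⊔preds=⊤  new=⊤  old=3  +wl: 
  step 4. node 0  ⊔preds=⊤  new=⊤  stable

Least fixpoint reached:
  node 0: ⊤
  node 1: ⊤
  node 2: ⊤

no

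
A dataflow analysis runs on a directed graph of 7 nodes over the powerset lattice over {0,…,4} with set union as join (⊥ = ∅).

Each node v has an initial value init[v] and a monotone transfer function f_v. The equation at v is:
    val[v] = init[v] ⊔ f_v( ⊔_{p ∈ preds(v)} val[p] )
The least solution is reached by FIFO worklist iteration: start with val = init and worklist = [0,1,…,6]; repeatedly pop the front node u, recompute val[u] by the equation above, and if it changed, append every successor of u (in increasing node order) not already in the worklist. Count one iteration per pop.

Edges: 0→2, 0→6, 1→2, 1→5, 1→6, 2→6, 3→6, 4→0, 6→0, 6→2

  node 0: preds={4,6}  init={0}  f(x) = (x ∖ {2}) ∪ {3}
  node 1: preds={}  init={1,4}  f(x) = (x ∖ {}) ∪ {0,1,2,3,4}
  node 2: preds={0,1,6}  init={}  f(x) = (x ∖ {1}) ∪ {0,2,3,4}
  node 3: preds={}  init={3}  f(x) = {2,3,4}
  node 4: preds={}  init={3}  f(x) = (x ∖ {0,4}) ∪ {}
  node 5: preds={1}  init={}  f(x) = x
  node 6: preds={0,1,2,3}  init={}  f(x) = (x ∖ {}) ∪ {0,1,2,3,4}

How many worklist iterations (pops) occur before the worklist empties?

Trace (10 dequeues):
  [1] u=0 | in {3} | out {0,3} | prev {0} | push {}
  [2] u=1 | in {} | out {0,1,2,3,4} | prev {1,4} | push {}
  [3] u=2 | in {0,1,2,3,4} | out {0,2,3,4} | prev {} | push {}
  [4] u=3 | in {} | out {2,3,4} | prev {3} | push {}
  [5] u=4 | in {} | out {3} | ==
  [6] u=5 | in {0,1,2,3,4} | out {0,1,2,3,4} | prev {} | push {}
  [7] u=6 | in {0,1,2,3,4} | out {0,1,2,3,4} | prev {} | push {0,2}
  [8] u=0 | in {0,1,2,3,4} | out {0,1,3,4} | prev {0,3} | push {6}
  [9] u=2 | in {0,1,2,3,4} | out {0,2,3,4} | ==
  [10] u=6 | in {0,1,2,3,4} | out {0,1,2,3,4} | ==

Converged values:
  [0] {0,1,3,4}
  [1] {0,1,2,3,4}
  [2] {0,2,3,4}
  [3] {2,3,4}
  [4] {3}
  [5] {0,1,2,3,4}
  [6] {0,1,2,3,4}

10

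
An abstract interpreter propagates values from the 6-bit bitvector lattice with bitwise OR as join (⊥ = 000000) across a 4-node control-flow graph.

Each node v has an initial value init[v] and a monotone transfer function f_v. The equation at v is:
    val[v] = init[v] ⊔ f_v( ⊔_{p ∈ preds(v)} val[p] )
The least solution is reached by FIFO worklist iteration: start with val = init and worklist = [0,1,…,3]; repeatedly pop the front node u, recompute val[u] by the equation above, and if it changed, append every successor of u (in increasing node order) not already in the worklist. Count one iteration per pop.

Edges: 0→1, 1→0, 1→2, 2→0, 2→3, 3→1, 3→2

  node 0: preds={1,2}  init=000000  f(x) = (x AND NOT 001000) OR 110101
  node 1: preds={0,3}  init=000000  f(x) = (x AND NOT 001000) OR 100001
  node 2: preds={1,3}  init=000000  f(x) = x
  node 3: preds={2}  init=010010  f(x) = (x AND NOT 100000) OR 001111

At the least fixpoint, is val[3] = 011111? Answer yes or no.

yes

Worklist (9 pops):
  #1 pop 0: in=000000 → 110101 (was 000000); enqueue []
  #2 pop 1: in=110111 → 110111 (was 000000); enqueue [0]
  #3 pop 2: in=110111 → 110111 (was 000000); enqueue []
  #4 pop 3: in=110111 → 011111 (was 010010); enqueue [1,2]
  #5 pop 0: in=110111 → 110111 (was 110101); enqueue []
  #6 pop 1: in=111111 → 110111 (no change)
  #7 pop 2: in=111111 → 111111 (was 110111); enqueue [0,3]
  #8 pop 0: in=111111 → 110111 (no change)
  #9 pop 3: in=111111 → 011111 (no change)

Fixpoint:
  val[0] = 110111
  val[1] = 110111
  val[2] = 111111
  val[3] = 011111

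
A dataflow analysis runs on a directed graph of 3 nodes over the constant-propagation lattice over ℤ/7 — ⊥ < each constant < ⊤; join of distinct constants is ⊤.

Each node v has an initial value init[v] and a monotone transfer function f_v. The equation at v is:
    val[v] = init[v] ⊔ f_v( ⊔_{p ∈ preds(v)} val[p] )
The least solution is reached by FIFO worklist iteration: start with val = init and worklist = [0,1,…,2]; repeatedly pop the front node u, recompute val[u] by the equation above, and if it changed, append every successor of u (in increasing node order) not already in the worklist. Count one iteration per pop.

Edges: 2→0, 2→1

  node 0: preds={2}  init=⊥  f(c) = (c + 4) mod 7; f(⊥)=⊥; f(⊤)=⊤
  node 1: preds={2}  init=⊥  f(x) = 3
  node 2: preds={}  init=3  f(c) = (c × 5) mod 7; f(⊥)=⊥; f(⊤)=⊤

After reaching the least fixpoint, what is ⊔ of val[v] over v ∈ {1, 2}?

3

Trace (3 dequeues):
  [1] u=0 | in 3 | out 0 | prev ⊥ | push {}
  [2] u=1 | in 3 | out 3 | prev ⊥ | push {}
  [3] u=2 | in ⊥ | out 3 | ==

Converged values:
  [0] 0
  [1] 3
  [2] 3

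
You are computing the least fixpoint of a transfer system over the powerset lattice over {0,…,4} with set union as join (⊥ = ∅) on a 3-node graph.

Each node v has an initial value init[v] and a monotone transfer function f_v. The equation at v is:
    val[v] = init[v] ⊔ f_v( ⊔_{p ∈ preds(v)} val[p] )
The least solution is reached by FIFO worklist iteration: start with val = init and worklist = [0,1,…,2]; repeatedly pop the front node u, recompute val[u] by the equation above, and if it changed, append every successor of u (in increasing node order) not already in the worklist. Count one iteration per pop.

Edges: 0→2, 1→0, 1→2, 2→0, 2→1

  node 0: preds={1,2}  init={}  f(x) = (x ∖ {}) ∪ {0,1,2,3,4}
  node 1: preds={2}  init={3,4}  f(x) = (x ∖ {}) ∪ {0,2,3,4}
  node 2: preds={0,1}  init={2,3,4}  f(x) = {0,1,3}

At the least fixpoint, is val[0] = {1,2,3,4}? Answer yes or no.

no

Iteration log — 7 steps:
  step 1. node 0  ⊔preds={2,3,4}  new={0,1,2,3,4}  old={}  +wl: 
  step 2. node 1  ⊔preds={2,3,4}  new={0,2,3,4}  old={3,4}  +wl: 0
  step 3. node 2  ⊔preds={0,1,2,3,4}  new={0,1,2,3,4}  old={2,3,4}  +wl: 1
  step 4. node 0  ⊔preds={0,1,2,3,4}  new={0,1,2,3,4}  stable
  step 5. node 1  ⊔preds={0,1,2,3,4}  new={0,1,2,3,4}  old={0,2,3,4}  +wl: 0,2
  step 6. node 0  ⊔preds={0,1,2,3,4}  new={0,1,2,3,4}  stable
  step 7. node 2  ⊔preds={0,1,2,3,4}  new={0,1,2,3,4}  stable

Least fixpoint reached:
  node 0: {0,1,2,3,4}
  node 1: {0,1,2,3,4}
  node 2: {0,1,2,3,4}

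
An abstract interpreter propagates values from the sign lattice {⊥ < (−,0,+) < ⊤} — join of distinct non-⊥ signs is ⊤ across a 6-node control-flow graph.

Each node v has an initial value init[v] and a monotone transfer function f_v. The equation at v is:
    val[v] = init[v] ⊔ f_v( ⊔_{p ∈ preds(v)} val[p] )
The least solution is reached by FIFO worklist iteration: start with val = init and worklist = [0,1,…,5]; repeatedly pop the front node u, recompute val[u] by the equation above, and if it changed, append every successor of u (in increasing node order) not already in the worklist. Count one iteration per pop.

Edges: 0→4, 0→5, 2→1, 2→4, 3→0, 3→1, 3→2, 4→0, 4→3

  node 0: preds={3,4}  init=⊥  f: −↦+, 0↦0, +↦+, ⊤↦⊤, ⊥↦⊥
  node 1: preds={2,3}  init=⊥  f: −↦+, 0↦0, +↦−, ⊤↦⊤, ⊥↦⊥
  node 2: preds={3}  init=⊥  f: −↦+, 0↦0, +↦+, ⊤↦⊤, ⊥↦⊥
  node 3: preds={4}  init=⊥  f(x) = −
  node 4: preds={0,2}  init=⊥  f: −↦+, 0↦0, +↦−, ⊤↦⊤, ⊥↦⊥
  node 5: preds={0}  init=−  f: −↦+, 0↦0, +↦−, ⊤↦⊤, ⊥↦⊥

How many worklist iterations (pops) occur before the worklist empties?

14

Trace (14 dequeues):
  [1] u=0 | in ⊥ | out ⊥ | ==
  [2] u=1 | in ⊥ | out ⊥ | ==
  [3] u=2 | in ⊥ | out ⊥ | ==
  [4] u=3 | in ⊥ | out − | prev ⊥ | push {0,1,2}
  [5] u=4 | in ⊥ | out ⊥ | ==
  [6] u=5 | in ⊥ | out − | ==
  [7] u=0 | in − | out + | prev ⊥ | push {4,5}
  [8] u=1 | in − | out + | prev ⊥ | push {}
  [9] u=2 | in − | out + | prev ⊥ | push {1}
  [10] u=4 | in + | out − | prev ⊥ | push {0,3}
  [11] u=5 | in + | out − | ==
  [12] u=1 | in ⊤ | out ⊤ | prev + | push {}
  [13] u=0 | in − | out + | ==
  [14] u=3 | in − | out − | ==

Converged values:
  [0] +
  [1] ⊤
  [2] +
  [3] −
  [4] −
  [5] −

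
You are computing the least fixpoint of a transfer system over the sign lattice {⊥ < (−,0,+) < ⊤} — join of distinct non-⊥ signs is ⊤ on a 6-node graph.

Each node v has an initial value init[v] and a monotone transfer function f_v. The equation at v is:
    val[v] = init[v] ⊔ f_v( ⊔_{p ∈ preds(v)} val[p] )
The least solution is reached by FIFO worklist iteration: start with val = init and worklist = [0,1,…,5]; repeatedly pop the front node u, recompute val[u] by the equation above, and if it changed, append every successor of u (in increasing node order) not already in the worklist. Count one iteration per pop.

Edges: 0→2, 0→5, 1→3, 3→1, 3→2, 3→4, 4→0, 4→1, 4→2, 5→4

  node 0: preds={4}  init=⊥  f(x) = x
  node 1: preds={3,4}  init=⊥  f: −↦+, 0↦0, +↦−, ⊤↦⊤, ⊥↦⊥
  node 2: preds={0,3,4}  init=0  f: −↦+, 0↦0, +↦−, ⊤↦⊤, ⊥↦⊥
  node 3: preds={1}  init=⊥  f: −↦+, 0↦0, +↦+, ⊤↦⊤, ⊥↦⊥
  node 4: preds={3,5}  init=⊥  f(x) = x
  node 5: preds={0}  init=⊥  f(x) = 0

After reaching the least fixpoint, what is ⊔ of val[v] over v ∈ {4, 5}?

0

Iteration log — 15 steps:
  step 1. node 0  ⊔preds=⊥  new=⊥  stable
  step 2. node 1  ⊔preds=⊥  new=⊥  stable
  step 3. node 2  ⊔preds=⊥  new=0  stable
  step 4. node 3  ⊔preds=⊥  new=⊥  stable
  step 5. node 4  ⊔preds=⊥  new=⊥  stable
  step 6. node 5  ⊔preds=⊥  new=0  old=⊥  +wl: 4
  step 7. node 4  ⊔preds=0  new=0  old=⊥  +wl: 0,1,2
  step 8. node 0  ⊔preds=0  new=0  old=⊥  +wl: 5
  step 9. node 1  ⊔preds=0  new=0  old=⊥  +wl: 3
  step 10. node 2  ⊔preds=0  new=0  stable
  step 11. node 5  ⊔preds=0  new=0  stable
  step 12. node 3  ⊔preds=0  new=0  old=⊥  +wl: 1,2,4
  step 13. node 1  ⊔preds=0  new=0  stable
  step 14. node 2  ⊔preds=0  new=0  stable
  step 15. node 4  ⊔preds=0  new=0  stable

Least fixpoint reached:
  node 0: 0
  node 1: 0
  node 2: 0
  node 3: 0
  node 4: 0
  node 5: 0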